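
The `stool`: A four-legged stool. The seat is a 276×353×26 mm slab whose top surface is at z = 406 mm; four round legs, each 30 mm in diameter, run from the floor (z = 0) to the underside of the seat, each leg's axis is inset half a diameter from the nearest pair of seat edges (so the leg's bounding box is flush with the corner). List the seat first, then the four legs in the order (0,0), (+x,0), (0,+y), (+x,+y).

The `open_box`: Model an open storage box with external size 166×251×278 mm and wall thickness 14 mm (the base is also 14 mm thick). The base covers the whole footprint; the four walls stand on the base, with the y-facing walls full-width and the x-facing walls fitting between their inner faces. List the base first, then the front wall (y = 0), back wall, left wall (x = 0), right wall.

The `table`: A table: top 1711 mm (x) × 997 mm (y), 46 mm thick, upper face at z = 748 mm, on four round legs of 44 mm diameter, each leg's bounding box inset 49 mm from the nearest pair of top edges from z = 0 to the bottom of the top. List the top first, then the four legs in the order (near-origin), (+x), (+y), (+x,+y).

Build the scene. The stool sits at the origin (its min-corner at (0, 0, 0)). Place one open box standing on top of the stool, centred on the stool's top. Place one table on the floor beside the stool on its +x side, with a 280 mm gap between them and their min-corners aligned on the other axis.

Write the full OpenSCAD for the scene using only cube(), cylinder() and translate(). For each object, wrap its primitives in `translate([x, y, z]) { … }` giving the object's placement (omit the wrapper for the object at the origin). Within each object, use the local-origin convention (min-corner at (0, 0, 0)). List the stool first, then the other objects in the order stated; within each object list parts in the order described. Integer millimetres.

translate([0, 0, 380]) cube([276, 353, 26]);
translate([15, 15, 0]) cylinder(h = 380, r = 15);
translate([261, 15, 0]) cylinder(h = 380, r = 15);
translate([15, 338, 0]) cylinder(h = 380, r = 15);
translate([261, 338, 0]) cylinder(h = 380, r = 15);
translate([55, 51, 406]) {
  cube([166, 251, 14]);
  translate([0, 0, 14]) cube([166, 14, 264]);
  translate([0, 237, 14]) cube([166, 14, 264]);
  translate([0, 14, 14]) cube([14, 223, 264]);
  translate([152, 14, 14]) cube([14, 223, 264]);
}
translate([556, 0, 0]) {
  translate([0, 0, 702]) cube([1711, 997, 46]);
  translate([71, 71, 0]) cylinder(h = 702, r = 22);
  translate([1640, 71, 0]) cylinder(h = 702, r = 22);
  translate([71, 926, 0]) cylinder(h = 702, r = 22);
  translate([1640, 926, 0]) cylinder(h = 702, r = 22);
}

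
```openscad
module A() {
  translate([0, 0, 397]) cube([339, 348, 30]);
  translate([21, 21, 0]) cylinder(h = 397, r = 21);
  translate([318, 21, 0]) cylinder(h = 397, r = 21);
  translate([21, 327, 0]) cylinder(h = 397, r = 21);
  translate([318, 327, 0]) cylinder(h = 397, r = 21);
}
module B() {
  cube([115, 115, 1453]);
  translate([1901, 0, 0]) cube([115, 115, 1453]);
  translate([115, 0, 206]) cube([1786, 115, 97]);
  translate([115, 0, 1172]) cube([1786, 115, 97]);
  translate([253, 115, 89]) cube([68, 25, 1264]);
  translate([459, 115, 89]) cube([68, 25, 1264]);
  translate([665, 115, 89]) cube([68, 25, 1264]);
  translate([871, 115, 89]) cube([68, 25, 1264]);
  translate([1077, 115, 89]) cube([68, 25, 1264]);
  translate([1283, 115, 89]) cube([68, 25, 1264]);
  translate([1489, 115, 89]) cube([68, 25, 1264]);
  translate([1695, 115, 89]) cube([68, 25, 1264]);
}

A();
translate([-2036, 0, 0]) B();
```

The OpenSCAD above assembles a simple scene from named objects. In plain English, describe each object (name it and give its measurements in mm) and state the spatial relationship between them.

A is a four-legged stool. The seat is a 339×348×30 mm slab whose top surface is at z = 427 mm; four round legs, each 42 mm in diameter, run from the floor (z = 0) to the underside of the seat, each leg's axis is inset half a diameter from the nearest pair of seat edges (so the leg's bounding box is flush with the corner).

B is a fence section. Two 115×115 mm posts, 1453 mm tall, stand on the floor with a clear span of 1786 mm between their inner faces. Two horizontal rails of 115×97 mm section span the gap between the posts with their undersides at z = 206 mm and z = 1172 mm, flush with the posts' −y face. 8 pickets, each 68 mm wide, 25 mm thick and 1264 mm tall, are fixed to the +y face of the rails with their bottoms at z = 89 mm, evenly spaced across the span with equal gaps (rounded down to the nearest mm) at the −x end and between each pair — any rounding remainder accumulates at the +x end.

The fence section is on the floor beside the stool on its −x side.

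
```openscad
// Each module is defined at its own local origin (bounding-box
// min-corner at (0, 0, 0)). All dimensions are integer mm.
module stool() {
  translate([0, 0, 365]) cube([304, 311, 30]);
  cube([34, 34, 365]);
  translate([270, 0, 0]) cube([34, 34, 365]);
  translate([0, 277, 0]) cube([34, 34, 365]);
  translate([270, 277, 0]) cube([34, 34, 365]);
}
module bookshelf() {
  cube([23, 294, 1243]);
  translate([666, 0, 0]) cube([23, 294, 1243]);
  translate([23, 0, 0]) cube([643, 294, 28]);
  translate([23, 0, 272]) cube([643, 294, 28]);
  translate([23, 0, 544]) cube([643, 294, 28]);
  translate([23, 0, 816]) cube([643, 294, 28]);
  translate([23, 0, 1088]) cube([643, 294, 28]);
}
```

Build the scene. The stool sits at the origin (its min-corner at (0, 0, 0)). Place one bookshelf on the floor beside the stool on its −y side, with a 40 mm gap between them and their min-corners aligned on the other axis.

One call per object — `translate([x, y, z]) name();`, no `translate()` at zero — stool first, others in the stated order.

stool();
translate([0, -334, 0]) bookshelf();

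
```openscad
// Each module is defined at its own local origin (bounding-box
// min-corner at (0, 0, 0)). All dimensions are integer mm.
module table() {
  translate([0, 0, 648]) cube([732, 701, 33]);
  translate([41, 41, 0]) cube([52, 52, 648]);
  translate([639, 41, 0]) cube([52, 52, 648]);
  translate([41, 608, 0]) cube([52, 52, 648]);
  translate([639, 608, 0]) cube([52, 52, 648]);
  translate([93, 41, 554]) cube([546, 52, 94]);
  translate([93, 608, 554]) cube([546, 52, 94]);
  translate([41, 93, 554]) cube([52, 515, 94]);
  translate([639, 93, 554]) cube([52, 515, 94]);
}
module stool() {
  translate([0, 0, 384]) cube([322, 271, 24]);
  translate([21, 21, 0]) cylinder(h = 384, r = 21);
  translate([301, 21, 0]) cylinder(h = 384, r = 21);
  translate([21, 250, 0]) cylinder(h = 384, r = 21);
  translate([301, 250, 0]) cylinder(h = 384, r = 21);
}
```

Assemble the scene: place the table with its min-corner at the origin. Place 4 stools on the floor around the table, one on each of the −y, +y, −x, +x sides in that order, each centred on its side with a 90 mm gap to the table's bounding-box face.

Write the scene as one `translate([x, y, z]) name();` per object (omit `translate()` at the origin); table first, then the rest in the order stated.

table();
translate([205, -361, 0]) stool();
translate([205, 791, 0]) stool();
translate([-412, 215, 0]) stool();
translate([822, 215, 0]) stool();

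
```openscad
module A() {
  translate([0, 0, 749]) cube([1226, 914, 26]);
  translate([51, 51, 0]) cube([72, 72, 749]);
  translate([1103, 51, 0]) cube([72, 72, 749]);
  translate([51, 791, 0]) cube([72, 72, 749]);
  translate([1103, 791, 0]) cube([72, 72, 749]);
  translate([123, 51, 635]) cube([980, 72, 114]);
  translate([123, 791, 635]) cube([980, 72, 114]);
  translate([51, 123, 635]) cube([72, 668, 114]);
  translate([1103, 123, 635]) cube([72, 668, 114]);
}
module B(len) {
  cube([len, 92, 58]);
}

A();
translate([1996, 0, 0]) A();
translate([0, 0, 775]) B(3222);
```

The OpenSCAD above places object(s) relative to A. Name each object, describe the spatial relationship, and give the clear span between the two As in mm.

Second table starts at x = 1996; first ends at x = 1226; clear span = 1996 − 1226 = 770 mm.

A is a table. B is a beam. A beam spans the tops of two tables. The clear span between the two tables is 770 mm.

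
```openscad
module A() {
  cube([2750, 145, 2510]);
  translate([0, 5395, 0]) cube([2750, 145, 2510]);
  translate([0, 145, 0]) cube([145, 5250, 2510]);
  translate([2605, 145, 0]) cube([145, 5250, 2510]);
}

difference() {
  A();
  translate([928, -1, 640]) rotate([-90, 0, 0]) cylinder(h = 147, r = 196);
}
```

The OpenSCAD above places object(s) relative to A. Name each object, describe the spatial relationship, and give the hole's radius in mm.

The subtracted cylinder has r = 196 mm.

A is a house frame. The house frame has a circular hole through its front wall. The hole's radius is 196 mm.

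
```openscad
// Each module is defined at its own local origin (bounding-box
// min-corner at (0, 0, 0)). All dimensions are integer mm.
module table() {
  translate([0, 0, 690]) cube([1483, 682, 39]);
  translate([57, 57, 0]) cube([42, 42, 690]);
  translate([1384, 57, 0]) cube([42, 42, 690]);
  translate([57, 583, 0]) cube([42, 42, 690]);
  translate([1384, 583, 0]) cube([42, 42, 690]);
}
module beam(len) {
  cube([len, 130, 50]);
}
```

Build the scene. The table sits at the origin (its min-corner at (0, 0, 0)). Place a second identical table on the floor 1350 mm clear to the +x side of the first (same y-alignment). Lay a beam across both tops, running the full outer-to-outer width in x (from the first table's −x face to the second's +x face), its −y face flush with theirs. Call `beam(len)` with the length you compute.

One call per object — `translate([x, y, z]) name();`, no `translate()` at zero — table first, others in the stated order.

table();
translate([2833, 0, 0]) table();
translate([0, 0, 729]) beam(4316);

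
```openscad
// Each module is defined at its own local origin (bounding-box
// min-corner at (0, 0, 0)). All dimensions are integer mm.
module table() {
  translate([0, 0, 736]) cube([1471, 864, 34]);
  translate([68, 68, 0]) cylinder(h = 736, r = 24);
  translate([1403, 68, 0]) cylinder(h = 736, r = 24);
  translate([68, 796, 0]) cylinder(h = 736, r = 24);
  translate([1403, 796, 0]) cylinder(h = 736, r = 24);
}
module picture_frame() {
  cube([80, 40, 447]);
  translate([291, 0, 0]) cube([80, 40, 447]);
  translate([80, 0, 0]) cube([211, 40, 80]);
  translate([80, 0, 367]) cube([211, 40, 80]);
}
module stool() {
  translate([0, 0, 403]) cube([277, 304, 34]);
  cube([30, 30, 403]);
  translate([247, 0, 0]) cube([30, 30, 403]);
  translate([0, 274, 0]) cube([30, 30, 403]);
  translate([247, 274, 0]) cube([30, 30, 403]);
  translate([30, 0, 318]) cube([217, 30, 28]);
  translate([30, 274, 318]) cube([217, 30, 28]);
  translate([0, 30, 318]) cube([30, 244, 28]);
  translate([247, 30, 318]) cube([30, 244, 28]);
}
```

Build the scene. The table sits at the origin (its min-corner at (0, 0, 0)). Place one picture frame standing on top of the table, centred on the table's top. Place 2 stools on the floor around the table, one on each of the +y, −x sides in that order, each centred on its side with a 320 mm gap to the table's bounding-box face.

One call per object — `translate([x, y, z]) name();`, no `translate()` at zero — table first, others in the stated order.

table();
translate([550, 412, 770]) picture_frame();
translate([597, 1184, 0]) stool();
translate([-597, 280, 0]) stool();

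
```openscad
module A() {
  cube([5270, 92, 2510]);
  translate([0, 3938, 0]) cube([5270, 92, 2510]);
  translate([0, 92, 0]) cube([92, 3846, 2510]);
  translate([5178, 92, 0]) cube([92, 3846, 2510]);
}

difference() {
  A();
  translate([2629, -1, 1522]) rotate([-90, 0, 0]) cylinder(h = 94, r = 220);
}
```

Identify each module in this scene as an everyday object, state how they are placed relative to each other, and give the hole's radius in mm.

The subtracted cylinder has r = 220 mm.

A is a house frame. The house frame has a circular hole through its front wall. The hole's radius is 220 mm.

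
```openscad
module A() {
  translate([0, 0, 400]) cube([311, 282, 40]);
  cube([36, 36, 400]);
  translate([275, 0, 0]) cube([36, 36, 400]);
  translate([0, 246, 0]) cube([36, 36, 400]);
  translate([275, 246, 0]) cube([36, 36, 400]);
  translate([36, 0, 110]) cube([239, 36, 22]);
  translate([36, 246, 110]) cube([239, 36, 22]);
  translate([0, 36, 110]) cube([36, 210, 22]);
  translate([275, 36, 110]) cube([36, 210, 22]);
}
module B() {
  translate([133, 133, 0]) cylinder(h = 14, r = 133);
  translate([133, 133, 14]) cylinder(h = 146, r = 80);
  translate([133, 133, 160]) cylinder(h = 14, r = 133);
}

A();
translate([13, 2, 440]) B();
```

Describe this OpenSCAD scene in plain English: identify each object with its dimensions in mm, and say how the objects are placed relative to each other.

A is a four-legged stool. The seat is 311×282 mm, 40 mm thick, top at z = 440 mm. It stands on four square legs, each 36×36 mm in cross-section, from z = 0 to the seat underside, each flush with a corner of the seat. Four stretchers, 36 mm wide and 22 mm tall, connect adjacent legs with their undersides at z = 110 mm, each running between the inner faces of the legs it joins and aligned with the legs' outer faces on the other axis.

B is a spool: two coaxial disc flanges of radius 133 mm and thickness 14 mm, joined by a core cylinder of radius 80 mm and height 146 mm. The lower flange rests on z = 0 and the three cylinders share a vertical axis.

The spool is on top of the stool.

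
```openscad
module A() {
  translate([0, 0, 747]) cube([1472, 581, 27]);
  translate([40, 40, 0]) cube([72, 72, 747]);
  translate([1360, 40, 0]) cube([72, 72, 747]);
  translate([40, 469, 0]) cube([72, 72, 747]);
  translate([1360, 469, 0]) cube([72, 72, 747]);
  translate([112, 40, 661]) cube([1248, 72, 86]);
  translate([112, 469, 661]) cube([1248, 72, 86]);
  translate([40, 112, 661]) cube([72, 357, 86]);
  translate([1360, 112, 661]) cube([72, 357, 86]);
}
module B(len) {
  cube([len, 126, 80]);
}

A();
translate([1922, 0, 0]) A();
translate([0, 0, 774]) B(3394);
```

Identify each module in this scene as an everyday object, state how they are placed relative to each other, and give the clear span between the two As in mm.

A is a table. B is a beam. A beam spans the tops of two tables. The clear span between the two tables is 450 mm.

Second table starts at x = 1922; first ends at x = 1472; clear span = 1922 − 1472 = 450 mm.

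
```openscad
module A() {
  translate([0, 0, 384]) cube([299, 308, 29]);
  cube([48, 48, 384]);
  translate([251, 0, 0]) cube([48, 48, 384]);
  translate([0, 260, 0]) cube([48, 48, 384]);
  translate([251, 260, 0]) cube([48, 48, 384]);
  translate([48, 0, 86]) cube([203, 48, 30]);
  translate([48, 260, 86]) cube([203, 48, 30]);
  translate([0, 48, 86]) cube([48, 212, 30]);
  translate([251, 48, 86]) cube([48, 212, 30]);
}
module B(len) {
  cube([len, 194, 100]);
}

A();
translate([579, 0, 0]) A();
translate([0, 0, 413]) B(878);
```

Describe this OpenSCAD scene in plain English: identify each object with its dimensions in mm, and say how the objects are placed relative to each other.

A is a four-legged stool. The seat is a 299×308×29 mm slab whose top surface is at z = 413 mm; four square legs, each 48×48 mm in cross-section, run from the floor (z = 0) to the underside of the seat, each flush with a corner of the seat. Four stretchers, 48 mm wide and 30 mm tall, connect adjacent legs with their undersides at z = 86 mm, each running between the inner faces of the legs it joins and aligned with the legs' outer faces on the other axis.

B is a rectangular beam 878 mm long (x), 194 mm deep (y), 100 mm thick (z).

The beam spans the tops of two stools placed 280 mm apart, resting at z = 413 mm.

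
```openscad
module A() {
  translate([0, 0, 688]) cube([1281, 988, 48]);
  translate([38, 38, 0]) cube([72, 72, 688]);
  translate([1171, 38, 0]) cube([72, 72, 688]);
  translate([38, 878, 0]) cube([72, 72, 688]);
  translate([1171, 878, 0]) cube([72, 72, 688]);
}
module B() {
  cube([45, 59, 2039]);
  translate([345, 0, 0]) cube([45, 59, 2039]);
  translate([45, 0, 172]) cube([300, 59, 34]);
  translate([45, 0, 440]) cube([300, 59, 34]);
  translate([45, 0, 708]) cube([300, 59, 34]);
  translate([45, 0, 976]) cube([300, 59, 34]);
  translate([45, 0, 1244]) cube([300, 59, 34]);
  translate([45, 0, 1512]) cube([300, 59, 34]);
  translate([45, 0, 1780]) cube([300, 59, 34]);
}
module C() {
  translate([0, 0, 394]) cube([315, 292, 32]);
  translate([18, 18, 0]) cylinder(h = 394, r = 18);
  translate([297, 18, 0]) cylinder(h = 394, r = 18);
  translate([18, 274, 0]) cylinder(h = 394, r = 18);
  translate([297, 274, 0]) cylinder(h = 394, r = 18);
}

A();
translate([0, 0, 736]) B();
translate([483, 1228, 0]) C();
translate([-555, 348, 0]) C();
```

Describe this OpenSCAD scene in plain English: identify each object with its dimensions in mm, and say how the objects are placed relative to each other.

A is a table: top 1281 mm (x) × 988 mm (y), 48 mm thick, upper face at z = 736 mm, on four 72×72 mm square legs, each inset 38 mm from the nearest pair of top edges, running from z = 0 to the bottom of the top.

B is a wooden ladder with two side rails of 45×59 mm section and 2039 mm height, set 390 mm apart overall. Between them run 7 rectangular rungs (59 mm deep, 34 mm thick), front faces flush with the rails' −y face. The bottom of the first rung is 172 mm above the floor and each subsequent rung is 268 mm higher than the one below.

C is a simple wooden stool: a rectangular seat 315 mm (x) by 292 mm (y), 32 mm thick, top face at z = 426 mm, on four round legs, each 36 mm in diameter. The legs rest on z = 0, each leg's axis is inset half a diameter from the nearest pair of seat edges (so the leg's bounding box is flush with the corner).

The ladder is on top of the table. Two stools sit around the table at the +y, −x sides.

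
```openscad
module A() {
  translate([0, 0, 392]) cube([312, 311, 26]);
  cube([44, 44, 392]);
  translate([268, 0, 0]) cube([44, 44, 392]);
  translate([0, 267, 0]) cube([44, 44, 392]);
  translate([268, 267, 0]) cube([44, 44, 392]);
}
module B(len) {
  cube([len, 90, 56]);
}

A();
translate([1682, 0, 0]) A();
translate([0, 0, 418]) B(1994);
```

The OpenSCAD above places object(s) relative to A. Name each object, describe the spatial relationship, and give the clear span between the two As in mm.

A is a stool. B is a beam. A beam spans the tops of two stools. The clear span between the two stools is 1370 mm.

Second stool starts at x = 1682; first ends at x = 312; clear span = 1682 − 312 = 1370 mm.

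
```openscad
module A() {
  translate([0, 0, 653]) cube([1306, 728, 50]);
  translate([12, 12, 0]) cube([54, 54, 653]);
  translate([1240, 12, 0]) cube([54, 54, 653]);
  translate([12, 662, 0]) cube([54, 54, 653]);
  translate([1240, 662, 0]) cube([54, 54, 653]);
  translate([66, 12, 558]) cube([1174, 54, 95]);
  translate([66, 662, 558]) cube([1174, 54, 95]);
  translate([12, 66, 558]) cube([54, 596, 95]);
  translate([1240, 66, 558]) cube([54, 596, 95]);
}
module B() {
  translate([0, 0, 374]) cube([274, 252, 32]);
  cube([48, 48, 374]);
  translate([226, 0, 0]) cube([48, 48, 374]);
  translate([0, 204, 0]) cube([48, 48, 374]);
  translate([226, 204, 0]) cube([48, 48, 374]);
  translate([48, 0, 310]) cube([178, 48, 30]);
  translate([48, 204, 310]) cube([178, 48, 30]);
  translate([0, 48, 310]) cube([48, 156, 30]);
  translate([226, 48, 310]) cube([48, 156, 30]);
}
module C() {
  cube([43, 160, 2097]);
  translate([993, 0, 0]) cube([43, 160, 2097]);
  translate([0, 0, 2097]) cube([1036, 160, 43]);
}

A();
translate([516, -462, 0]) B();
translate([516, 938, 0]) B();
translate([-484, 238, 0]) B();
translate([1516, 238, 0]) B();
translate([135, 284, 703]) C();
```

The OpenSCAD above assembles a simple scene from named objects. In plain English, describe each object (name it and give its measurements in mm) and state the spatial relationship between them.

A is a table with a 1306×728 mm rectangular top, 50 mm thick, top surface at z = 703 mm, supported by four 54×54 mm square legs, each inset 12 mm from the nearest pair of top edges, running from the floor. Four apron rails, 54 mm thick and 95 mm tall, run between adjacent legs with their top edges flush with the underside of the top and their outer faces flush with the legs' outer faces.

B is a four-legged stool. The seat is a 274×252×32 mm slab whose top surface is at z = 406 mm; four square legs, each 48×48 mm in cross-section, run from the floor (z = 0) to the underside of the seat, each flush with a corner of the seat. Four stretchers, 48 mm wide and 30 mm tall, connect adjacent legs with their undersides at z = 310 mm, each running between the inner faces of the legs it joins and aligned with the legs' outer faces on the other axis.

C is a door frame. The clear opening is 950 mm wide and 2097 mm high. Two 43 mm wide jambs, 160 mm deep, stand either side of the opening from the floor to the top of the opening. A 43 mm thick head sits across the top of both jambs, spanning the full outside width of the frame.

Four stools sit around the table at the −y, +y, −x, +x sides. The door frame is on top of the table, centred.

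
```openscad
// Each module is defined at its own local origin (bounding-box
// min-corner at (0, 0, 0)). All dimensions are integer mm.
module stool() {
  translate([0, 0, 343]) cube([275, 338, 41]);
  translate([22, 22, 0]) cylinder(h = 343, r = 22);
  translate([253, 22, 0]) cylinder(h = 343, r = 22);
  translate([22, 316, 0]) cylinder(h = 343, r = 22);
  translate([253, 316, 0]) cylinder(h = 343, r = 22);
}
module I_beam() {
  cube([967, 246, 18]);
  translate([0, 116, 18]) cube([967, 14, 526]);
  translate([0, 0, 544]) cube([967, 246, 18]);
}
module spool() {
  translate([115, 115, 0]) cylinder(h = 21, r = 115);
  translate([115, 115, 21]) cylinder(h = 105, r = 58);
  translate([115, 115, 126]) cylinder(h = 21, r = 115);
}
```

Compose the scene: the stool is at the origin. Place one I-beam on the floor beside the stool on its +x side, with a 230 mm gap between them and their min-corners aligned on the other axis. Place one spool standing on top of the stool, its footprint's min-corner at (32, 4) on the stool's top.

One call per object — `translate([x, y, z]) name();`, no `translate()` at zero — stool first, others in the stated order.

stool();
translate([505, 0, 0]) I_beam();
translate([32, 4, 384]) spool();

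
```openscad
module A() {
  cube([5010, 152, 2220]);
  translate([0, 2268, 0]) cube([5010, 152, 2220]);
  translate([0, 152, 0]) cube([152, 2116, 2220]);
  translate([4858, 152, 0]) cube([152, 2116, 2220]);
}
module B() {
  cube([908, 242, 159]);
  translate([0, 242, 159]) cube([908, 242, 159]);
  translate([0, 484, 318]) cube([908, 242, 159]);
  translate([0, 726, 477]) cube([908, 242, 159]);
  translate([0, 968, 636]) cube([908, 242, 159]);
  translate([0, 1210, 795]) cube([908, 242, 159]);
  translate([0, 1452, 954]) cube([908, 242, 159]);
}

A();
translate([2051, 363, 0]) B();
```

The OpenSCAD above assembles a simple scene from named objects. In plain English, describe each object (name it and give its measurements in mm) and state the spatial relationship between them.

A is a box-shaped house frame (walls only): outside footprint 5010×2420 mm, wall height 2220 mm, wall thickness 152 mm. The two y-facing walls run the full x-width; the two x-facing walls fit between the inner faces of the y-facing walls.

B is a run of 7 identical solid stair steps. Each tread is 908×242 mm and each step block is 159 mm high. Step 1 rests on the floor; step k is offset from step 1 by (k−1)×242 mm in y and (k−1)×159 mm in z.

The staircase sits inside the house frame, centred.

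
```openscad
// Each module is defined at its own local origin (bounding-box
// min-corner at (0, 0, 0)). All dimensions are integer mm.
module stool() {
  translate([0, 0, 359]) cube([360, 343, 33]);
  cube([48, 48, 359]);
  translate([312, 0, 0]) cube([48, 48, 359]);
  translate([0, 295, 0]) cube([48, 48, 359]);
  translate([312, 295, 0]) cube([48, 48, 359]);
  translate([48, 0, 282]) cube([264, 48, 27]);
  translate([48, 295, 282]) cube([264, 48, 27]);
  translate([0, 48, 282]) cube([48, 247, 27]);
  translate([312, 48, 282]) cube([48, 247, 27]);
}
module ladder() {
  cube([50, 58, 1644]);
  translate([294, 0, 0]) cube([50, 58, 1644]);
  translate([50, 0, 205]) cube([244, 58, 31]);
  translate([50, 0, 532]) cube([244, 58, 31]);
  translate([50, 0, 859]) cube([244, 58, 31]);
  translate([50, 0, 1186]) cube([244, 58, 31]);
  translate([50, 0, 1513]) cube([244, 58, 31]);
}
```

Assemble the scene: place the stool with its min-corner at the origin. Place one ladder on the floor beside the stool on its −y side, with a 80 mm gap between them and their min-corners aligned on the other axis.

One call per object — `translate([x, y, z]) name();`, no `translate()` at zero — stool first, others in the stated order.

stool();
translate([0, -138, 0]) ladder();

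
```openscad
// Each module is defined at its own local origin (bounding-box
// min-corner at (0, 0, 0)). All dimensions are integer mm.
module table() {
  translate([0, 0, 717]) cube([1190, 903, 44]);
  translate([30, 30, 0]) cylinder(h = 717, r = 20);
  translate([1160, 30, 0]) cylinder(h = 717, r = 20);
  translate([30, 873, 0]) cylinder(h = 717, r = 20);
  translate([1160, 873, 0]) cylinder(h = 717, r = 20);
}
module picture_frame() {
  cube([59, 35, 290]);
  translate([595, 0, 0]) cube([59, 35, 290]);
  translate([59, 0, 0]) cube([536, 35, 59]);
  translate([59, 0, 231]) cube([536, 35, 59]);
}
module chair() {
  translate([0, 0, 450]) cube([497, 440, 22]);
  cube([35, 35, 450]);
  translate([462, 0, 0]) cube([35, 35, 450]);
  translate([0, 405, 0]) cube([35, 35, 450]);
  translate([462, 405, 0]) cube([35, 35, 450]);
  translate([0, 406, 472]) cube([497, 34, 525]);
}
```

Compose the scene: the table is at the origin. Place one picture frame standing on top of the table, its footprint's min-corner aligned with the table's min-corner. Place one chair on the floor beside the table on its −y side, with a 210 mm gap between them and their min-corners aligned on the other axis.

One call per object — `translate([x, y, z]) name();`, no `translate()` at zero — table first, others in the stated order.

table();
translate([0, 0, 761]) picture_frame();
translate([0, -650, 0]) chair();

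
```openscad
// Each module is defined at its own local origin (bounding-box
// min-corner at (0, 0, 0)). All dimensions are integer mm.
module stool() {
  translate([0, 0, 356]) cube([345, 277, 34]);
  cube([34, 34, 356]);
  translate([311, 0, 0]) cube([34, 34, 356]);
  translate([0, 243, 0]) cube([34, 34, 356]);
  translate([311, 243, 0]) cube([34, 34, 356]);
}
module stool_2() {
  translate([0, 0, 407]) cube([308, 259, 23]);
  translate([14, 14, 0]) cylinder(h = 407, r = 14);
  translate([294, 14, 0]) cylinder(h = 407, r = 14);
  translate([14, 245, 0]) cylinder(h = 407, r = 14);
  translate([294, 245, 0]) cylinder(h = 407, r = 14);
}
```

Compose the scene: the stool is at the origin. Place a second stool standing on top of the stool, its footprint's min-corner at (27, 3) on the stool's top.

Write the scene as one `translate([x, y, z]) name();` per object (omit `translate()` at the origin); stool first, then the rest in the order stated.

stool();
translate([27, 3, 390]) stool_2();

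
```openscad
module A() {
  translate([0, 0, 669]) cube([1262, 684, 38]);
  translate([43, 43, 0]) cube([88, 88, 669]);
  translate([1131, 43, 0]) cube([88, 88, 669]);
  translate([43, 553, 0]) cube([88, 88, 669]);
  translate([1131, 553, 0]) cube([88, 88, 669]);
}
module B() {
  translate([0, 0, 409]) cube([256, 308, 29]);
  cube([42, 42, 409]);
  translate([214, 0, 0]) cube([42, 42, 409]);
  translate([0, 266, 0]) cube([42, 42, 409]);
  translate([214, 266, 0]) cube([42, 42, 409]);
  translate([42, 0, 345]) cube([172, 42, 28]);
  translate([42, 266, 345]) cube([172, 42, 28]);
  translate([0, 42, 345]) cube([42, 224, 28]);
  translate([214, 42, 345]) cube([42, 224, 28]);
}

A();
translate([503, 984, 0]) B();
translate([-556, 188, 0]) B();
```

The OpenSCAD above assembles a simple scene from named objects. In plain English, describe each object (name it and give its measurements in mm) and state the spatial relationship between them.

A is a rectangular dining table. The top is 1262×684×38 mm with its upper surface at z = 707 mm. It stands on four 88×88 mm square legs, each inset 43 mm from the nearest pair of top edges, running from the floor to the underside of the top.

B is a simple wooden stool: a rectangular seat 256 mm (x) by 308 mm (y), 29 mm thick, top face at z = 438 mm, on four square legs, each 42×42 mm in cross-section. The legs rest on z = 0, each flush with a corner of the seat. Four stretchers, 42 mm wide and 28 mm tall, connect adjacent legs with their undersides at z = 345 mm, each running between the inner faces of the legs it joins and aligned with the legs' outer faces on the other axis.

Two stools sit around the table at the +y, −x sides.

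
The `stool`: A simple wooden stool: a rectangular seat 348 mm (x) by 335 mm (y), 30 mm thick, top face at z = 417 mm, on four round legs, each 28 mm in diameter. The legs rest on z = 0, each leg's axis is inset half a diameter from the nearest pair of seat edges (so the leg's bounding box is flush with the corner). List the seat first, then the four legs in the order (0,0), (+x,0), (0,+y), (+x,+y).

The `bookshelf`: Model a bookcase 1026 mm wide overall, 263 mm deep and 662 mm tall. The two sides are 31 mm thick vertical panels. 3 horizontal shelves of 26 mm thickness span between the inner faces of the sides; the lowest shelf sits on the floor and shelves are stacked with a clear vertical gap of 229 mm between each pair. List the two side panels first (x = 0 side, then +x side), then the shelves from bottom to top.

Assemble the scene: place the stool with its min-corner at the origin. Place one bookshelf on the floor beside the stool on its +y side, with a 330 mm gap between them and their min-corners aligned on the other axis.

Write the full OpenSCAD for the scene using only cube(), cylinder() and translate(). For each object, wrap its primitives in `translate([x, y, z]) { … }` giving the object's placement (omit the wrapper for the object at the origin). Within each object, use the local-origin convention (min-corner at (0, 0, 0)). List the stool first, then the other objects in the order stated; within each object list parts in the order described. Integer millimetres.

translate([0, 0, 387]) cube([348, 335, 30]);
translate([14, 14, 0]) cylinder(h = 387, r = 14);
translate([334, 14, 0]) cylinder(h = 387, r = 14);
translate([14, 321, 0]) cylinder(h = 387, r = 14);
translate([334, 321, 0]) cylinder(h = 387, r = 14);
translate([0, 665, 0]) {
  cube([31, 263, 662]);
  translate([995, 0, 0]) cube([31, 263, 662]);
  translate([31, 0, 0]) cube([964, 263, 26]);
  translate([31, 0, 255]) cube([964, 263, 26]);
  translate([31, 0, 510]) cube([964, 263, 26]);
}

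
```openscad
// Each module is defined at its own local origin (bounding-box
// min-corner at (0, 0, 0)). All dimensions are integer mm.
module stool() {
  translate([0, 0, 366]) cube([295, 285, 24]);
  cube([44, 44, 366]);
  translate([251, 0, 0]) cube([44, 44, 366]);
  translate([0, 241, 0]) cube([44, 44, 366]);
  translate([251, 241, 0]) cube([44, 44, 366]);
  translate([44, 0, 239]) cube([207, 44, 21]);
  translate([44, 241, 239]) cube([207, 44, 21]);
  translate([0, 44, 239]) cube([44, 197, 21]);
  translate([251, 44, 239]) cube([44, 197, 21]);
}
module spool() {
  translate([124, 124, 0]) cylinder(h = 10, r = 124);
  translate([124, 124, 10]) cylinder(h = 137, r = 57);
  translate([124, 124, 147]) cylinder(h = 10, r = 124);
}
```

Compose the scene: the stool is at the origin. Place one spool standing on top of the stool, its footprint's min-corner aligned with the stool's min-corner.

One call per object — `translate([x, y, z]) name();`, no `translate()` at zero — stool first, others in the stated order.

stool();
translate([0, 0, 390]) spool();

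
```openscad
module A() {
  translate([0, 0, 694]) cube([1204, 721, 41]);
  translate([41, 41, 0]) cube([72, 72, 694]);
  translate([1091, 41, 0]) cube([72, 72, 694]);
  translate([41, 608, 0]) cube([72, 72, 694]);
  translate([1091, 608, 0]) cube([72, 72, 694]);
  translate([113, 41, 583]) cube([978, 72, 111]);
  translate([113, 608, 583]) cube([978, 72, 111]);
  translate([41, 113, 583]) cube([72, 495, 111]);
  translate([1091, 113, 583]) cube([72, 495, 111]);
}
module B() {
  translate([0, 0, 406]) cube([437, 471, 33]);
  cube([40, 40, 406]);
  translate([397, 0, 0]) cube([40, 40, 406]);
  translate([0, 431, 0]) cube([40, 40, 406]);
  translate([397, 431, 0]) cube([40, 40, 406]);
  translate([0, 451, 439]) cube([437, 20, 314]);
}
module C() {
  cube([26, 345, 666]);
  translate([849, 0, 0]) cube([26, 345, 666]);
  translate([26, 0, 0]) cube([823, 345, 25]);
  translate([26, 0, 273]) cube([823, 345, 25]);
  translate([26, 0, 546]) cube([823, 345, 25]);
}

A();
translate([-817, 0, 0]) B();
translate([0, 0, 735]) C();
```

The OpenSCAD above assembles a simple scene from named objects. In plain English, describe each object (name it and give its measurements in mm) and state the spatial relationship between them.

A is a table: top 1204 mm (x) × 721 mm (y), 41 mm thick, upper face at z = 735 mm, on four 72×72 mm square legs, each inset 41 mm from the nearest pair of top edges, running from z = 0 to the bottom of the top. Four apron rails, 72 mm thick and 111 mm tall, run between adjacent legs with their top edges flush with the underside of the top and their outer faces flush with the legs' outer faces.

B is a chair: 437×471 mm seat, 33 mm thick, top at z = 439 mm, on four 40 mm square corner legs flush with the seat edges. A 20 mm thick backrest slab spans the full seat width, extending 314 mm above the seat top, its back face flush with the seat's +y edge.

C is an open bookshelf. Two side panels, each 26 mm thick, 345 mm deep and 666 mm tall, stand 875 mm apart (outside-to-outside). Between them sit 3 shelves, each 25 mm thick and 345 mm deep, spanning the full gap between the sides. The bottom shelf rests on the floor (its underside at z = 0) and the clear gap between one shelf's top and the next shelf's underside is 248 mm.

The chair is on the floor beside the table on its −x side. The bookshelf is on top of the table.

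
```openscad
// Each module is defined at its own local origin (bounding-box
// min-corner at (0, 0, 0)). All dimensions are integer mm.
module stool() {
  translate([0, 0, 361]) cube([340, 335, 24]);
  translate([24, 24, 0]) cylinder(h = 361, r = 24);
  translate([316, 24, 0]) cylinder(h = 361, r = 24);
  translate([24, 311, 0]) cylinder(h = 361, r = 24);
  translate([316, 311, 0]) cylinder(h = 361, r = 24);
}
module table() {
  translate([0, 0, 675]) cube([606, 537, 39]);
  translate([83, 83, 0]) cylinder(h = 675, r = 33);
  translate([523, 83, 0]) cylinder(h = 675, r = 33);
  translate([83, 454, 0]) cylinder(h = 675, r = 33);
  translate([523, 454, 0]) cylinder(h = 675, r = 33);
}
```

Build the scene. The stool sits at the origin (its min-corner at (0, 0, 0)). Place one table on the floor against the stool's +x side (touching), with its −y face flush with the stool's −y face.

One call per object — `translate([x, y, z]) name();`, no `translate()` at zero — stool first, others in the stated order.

stool();
translate([340, 0, 0]) table();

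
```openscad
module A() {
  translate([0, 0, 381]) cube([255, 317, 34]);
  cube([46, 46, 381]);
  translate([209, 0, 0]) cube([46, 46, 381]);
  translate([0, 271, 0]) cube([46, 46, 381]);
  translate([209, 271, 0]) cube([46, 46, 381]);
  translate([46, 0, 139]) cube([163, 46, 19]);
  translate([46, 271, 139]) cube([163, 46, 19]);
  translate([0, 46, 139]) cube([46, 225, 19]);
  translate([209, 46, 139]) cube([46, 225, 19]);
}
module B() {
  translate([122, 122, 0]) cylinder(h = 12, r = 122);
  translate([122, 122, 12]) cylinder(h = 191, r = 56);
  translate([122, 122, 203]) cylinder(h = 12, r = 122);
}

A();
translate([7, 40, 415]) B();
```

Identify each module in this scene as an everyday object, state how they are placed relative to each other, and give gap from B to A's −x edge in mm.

A is a stool. B is a spool. The spool is on top of the stool. The gap from the spool to the stool's −x edge is 7 mm.

The spool's min-x is at 7; the stool's min-x is 0; gap = 7 mm.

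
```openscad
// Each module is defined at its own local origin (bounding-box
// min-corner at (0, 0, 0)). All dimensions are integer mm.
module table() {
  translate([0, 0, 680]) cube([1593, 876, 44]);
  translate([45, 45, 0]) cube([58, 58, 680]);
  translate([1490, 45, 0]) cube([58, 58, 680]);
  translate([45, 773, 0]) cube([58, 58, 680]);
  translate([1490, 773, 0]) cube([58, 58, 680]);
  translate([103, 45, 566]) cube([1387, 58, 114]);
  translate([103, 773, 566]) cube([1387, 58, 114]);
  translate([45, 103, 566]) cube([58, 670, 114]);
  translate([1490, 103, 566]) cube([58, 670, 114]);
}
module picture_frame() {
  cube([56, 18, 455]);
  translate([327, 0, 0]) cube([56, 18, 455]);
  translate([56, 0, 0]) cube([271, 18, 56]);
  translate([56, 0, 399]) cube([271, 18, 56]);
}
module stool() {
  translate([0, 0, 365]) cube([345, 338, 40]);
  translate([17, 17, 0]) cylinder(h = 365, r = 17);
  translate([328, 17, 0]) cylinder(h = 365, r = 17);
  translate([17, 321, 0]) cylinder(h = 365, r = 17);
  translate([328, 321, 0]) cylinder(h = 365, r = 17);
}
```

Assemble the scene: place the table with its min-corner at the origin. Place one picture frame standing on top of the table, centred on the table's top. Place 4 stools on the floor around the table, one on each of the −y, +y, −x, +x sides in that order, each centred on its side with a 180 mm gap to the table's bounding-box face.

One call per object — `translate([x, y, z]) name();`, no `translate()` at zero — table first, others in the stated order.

table();
translate([605, 429, 724]) picture_frame();
translate([624, -518, 0]) stool();
translate([624, 1056, 0]) stool();
translate([-525, 269, 0]) stool();
translate([1773, 269, 0]) stool();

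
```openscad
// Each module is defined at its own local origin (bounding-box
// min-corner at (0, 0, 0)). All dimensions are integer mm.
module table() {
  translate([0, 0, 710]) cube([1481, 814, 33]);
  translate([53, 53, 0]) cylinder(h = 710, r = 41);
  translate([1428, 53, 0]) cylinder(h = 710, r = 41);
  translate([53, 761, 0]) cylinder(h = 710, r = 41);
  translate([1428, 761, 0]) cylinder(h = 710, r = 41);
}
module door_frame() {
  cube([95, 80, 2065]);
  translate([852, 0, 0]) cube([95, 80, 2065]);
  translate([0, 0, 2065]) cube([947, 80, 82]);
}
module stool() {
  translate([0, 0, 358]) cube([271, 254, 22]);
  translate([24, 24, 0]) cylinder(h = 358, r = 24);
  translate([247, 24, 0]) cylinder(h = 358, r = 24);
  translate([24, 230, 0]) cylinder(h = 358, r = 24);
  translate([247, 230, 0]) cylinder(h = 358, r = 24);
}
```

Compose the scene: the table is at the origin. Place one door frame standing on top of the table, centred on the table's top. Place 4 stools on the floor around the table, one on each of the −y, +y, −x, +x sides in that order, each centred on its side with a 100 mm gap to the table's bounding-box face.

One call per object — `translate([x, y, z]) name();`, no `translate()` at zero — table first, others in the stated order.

table();
translate([267, 367, 743]) door_frame();
translate([605, -354, 0]) stool();
translate([605, 914, 0]) stool();
translate([-371, 280, 0]) stool();
translate([1581, 280, 0]) stool();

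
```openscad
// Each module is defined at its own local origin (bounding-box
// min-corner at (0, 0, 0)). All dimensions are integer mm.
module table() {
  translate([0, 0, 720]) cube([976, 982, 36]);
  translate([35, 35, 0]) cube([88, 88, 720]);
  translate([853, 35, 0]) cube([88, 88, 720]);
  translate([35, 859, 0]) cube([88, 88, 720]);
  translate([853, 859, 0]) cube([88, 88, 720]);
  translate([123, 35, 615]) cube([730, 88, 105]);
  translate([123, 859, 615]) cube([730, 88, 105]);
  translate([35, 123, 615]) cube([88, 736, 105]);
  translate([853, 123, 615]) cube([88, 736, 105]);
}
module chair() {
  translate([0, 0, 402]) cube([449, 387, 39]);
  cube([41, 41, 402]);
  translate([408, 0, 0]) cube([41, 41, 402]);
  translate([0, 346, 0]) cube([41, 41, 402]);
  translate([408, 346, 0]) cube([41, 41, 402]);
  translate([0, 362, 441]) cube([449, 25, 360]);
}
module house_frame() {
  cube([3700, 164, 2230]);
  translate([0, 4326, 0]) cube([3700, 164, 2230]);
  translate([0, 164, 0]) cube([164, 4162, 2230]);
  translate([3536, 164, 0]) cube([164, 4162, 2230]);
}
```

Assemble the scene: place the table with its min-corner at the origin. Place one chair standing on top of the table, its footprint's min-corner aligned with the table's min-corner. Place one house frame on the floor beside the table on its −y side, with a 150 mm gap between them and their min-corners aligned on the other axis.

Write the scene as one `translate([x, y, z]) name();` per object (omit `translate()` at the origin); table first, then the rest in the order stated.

table();
translate([0, 0, 756]) chair();
translate([0, -4640, 0]) house_frame();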